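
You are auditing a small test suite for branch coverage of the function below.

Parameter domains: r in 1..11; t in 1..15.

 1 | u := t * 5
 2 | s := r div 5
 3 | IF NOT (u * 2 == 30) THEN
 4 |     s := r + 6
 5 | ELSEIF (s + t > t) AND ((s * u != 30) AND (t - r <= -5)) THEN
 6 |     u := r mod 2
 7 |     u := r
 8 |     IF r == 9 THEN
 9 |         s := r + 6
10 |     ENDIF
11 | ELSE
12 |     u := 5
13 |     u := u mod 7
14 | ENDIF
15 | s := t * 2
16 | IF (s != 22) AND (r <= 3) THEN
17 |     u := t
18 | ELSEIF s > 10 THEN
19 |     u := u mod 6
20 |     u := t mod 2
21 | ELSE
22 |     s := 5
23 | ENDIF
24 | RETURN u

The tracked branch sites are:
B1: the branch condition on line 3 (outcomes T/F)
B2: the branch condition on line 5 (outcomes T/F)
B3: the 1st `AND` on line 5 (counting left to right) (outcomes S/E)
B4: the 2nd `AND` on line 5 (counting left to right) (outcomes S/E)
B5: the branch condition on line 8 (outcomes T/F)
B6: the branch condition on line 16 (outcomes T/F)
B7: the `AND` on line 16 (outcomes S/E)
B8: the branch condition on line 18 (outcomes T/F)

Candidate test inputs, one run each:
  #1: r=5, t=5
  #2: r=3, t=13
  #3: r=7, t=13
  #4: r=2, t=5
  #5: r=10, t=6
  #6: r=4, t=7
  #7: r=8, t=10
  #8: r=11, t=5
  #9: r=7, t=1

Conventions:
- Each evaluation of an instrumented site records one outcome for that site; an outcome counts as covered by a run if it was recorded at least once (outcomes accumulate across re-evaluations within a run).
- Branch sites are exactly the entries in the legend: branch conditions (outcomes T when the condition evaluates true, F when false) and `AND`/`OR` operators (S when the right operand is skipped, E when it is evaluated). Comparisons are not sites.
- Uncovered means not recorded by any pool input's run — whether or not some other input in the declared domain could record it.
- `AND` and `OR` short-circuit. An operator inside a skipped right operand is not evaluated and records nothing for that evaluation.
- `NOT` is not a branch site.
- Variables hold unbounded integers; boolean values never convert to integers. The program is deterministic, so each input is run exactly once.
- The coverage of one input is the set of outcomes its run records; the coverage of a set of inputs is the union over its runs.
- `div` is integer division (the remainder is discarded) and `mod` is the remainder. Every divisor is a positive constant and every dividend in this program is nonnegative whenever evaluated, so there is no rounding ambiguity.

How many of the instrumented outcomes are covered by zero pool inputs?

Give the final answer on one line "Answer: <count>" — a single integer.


input #1 (r=5, t=5): events B1->T, B7->E, B6->F, B8->F; covers B1=T, B6=F, B7=E, B8=F
input #2 (r=3, t=13): events B1->T, B7->E, B6->T; covers B1=T, B6=T, B7=E
input #3 (r=7, t=13): events B1->T, B7->E, B6->F, B8->T; covers B1=T, B6=F, B7=E, B8=T
input #4 (r=2, t=5): events B1->T, B7->E, B6->T; covers B1=T, B6=T, B7=E
input #5 (r=10, t=6): events B1->T, B7->E, B6->F, B8->T; covers B1=T, B6=F, B7=E, B8=T
input #6 (r=4, t=7): events B1->T, B7->E, B6->F, B8->T; covers B1=T, B6=F, B7=E, B8=T
input #7 (r=8, t=10): events B1->T, B7->E, B6->F, B8->T; covers B1=T, B6=F, B7=E, B8=T
input #8 (r=11, t=5): events B1->T, B7->E, B6->F, B8->F; covers B1=T, B6=F, B7=E, B8=F
input #9 (r=7, t=1): events B1->T, B7->E, B6->F, B8->F; covers B1=T, B6=F, B7=E, B8=F
union over the pool: B1=T, B6=T, B6=F, B7=E, B8=T, B8=F
uncovered (10 of 16): B1=F, B2=T, B2=F, B3=S, B3=E, B4=S, B4=E, B5=T, B5=F, B7=S
Answer: 10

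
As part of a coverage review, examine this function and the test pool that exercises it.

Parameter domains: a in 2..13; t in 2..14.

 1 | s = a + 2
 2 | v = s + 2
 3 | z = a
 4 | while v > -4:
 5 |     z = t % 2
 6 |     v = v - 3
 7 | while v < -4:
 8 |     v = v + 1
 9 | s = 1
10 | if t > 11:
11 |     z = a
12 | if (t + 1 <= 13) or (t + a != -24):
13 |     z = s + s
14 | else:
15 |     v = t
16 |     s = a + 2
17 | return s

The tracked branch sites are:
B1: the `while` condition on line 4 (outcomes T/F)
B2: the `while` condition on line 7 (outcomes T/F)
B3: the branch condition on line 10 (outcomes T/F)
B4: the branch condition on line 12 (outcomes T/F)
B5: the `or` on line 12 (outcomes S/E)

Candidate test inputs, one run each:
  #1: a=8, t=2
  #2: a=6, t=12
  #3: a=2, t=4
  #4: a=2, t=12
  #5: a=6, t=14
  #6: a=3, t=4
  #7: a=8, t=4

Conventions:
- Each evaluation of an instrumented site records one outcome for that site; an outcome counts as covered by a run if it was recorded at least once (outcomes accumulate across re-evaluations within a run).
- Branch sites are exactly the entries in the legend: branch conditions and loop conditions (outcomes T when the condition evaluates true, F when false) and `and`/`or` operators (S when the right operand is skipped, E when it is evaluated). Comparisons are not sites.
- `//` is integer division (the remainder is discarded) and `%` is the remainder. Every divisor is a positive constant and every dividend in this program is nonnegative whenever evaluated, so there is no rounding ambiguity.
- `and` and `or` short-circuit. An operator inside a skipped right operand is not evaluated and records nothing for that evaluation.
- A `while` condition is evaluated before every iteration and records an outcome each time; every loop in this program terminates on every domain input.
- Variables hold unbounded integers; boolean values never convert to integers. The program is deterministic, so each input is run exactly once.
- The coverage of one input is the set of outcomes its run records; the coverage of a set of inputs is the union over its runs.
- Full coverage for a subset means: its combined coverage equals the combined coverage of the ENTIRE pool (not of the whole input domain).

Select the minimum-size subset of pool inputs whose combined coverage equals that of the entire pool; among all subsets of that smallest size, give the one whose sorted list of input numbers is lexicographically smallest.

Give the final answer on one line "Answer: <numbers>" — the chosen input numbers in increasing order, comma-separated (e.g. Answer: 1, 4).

#1 (a=8, t=2) -> covered: B1=T, B1=F, B2=T, B2=F, B3=F, B4=T, B5=S
#2 (a=6, t=12) -> covered: B1=T, B1=F, B2=T, B2=F, B3=T, B4=T, B5=S
#3 (a=2, t=4) -> covered: B1=T, B1=F, B2=T, B2=F, B3=F, B4=T, B5=S
#4 (a=2, t=12) -> covered: B1=T, B1=F, B2=T, B2=F, B3=T, B4=T, B5=S
#5 (a=6, t=14) -> covered: B1=T, B1=F, B2=T, B2=F, B3=T, B4=T, B5=E
#6 (a=3, t=4) -> covered: B1=T, B1=F, B2=T, B2=F, B3=F, B4=T, B5=S
#7 (a=8, t=4) -> covered: B1=T, B1=F, B2=T, B2=F, B3=F, B4=T, B5=S
together the pool reaches 9 outcomes: B1=T, B1=F, B2=T, B2=F, B3=T, B3=F, B4=T, B5=S, B5=E
size 1 is not enough: best union over all size-1 subsets is 7/9
at size 2, {1, 5} reaches all 9 outcomes; every lexicographically earlier size-2 subset fails

Answer: 1, 5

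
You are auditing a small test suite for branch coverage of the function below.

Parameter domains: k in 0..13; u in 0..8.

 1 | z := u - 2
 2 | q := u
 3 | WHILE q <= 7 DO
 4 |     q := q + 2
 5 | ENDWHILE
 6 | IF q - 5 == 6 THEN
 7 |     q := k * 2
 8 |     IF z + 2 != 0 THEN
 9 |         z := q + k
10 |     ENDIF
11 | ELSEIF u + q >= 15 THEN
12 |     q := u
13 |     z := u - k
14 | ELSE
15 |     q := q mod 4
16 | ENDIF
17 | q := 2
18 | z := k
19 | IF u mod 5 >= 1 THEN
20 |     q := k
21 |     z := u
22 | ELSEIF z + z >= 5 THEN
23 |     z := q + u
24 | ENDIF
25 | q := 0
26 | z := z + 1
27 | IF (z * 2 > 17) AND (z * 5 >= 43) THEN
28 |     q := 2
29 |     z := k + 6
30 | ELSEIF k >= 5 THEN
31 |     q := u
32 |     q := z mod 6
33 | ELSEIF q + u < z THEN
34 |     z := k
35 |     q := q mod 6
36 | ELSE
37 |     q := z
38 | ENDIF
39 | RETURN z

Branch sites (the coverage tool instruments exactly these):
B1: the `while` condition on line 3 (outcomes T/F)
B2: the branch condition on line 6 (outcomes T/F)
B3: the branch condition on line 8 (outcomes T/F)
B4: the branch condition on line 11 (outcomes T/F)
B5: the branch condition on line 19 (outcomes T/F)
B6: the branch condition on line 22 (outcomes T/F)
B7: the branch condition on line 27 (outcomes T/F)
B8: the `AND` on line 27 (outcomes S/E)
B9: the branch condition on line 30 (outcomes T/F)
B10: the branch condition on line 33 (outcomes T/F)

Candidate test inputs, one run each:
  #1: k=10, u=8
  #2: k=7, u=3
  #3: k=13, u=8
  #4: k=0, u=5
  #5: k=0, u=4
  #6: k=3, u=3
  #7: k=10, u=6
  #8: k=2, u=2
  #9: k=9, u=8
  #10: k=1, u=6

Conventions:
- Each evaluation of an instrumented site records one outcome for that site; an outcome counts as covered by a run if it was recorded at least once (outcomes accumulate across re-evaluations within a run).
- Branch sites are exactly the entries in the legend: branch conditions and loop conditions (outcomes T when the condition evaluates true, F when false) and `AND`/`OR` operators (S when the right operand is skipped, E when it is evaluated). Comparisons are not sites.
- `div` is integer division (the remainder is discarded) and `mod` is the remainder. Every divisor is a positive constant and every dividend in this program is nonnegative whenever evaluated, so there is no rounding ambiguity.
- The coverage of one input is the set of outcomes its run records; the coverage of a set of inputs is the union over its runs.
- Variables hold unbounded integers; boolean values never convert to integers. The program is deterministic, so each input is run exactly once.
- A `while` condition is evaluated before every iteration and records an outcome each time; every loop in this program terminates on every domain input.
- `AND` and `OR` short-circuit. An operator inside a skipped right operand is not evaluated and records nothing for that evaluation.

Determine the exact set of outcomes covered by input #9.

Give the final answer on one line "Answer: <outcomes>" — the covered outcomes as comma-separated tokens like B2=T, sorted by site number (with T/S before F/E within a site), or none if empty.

Simulating input #9 (k=9, u=8) step by step:
  B1->F, B2->F, B4->T, B5->T, B8->E, B7->T
as a set, this run covers: B1=F, B2=F, B4=T, B5=T, B7=T, B8=E

Answer: B1=F, B2=F, B4=T, B5=T, B7=T, B8=E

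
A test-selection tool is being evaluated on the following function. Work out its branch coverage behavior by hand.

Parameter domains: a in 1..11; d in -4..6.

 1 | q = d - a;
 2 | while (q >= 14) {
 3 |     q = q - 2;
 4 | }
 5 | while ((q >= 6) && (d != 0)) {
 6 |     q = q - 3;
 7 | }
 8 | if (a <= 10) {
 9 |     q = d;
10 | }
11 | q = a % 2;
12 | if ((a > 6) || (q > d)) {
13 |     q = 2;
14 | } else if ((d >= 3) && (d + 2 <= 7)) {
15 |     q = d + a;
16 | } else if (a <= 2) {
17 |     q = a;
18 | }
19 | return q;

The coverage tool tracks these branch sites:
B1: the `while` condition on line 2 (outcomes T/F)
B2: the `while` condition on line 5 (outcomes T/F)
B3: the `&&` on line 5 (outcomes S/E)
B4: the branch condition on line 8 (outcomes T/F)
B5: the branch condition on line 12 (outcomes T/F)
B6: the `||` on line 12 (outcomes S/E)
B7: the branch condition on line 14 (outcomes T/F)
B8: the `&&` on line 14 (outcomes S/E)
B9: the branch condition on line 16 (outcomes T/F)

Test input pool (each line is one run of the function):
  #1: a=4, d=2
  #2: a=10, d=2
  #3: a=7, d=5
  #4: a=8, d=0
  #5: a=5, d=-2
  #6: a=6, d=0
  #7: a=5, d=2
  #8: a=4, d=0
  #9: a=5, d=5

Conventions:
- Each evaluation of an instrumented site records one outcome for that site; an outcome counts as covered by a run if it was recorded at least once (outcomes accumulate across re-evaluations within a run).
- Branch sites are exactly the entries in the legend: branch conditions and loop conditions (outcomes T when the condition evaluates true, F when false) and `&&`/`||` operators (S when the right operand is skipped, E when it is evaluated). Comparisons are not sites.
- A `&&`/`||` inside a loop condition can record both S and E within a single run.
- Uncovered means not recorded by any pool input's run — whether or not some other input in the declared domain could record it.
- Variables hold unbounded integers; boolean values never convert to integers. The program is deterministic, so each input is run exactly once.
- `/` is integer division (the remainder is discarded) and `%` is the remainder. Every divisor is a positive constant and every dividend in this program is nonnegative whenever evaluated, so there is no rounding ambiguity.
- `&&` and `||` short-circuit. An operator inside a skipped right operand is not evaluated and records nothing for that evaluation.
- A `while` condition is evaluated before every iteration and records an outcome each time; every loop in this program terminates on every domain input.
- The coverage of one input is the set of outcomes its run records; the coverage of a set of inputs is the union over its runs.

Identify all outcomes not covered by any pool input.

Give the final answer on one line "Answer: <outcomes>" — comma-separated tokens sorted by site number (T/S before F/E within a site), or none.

input #1, a=4, d=2: events B1->F, B3->S, B2->F, B4->T, B6->E, B5->F, B8->S, B7->F, B9->F; outcomes B1=F, B2=F, B3=S, B4=T, B5=F, B6=E, B7=F, B8=S, B9=F
input #2, a=10, d=2: events B1->F, B3->S, B2->F, B4->T, B6->S, B5->T; outcomes B1=F, B2=F, B3=S, B4=T, B5=T, B6=S
input #3, a=7, d=5: events B1->F, B3->S, B2->F, B4->T, B6->S, B5->T; outcomes B1=F, B2=F, B3=S, B4=T, B5=T, B6=S
input #4, a=8, d=0: events B1->F, B3->S, B2->F, B4->T, B6->S, B5->T; outcomes B1=F, B2=F, B3=S, B4=T, B5=T, B6=S
input #5, a=5, d=-2: events B1->F, B3->S, B2->F, B4->T, B6->E, B5->T; outcomes B1=F, B2=F, B3=S, B4=T, B5=T, B6=E
input #6, a=6, d=0: events B1->F, B3->S, B2->F, B4->T, B6->E, B5->F, B8->S, B7->F, B9->F; outcomes B1=F, B2=F, B3=S, B4=T, B5=F, B6=E, B7=F, B8=S, B9=F
input #7, a=5, d=2: events B1->F, B3->S, B2->F, B4->T, B6->E, B5->F, B8->S, B7->F, B9->F; outcomes B1=F, B2=F, B3=S, B4=T, B5=F, B6=E, B7=F, B8=S, B9=F
input #8, a=4, d=0: events B1->F, B3->S, B2->F, B4->T, B6->E, B5->F, B8->S, B7->F, B9->F; outcomes B1=F, B2=F, B3=S, B4=T, B5=F, B6=E, B7=F, B8=S, B9=F
input #9, a=5, d=5: events B1->F, B3->S, B2->F, B4->T, B6->E, B5->F, B8->E, B7->T; outcomes B1=F, B2=F, B3=S, B4=T, B5=F, B6=E, B7=T, B8=E
union over the pool: B1=F, B2=F, B3=S, B4=T, B5=T, B5=F, B6=S, B6=E, B7=T, B7=F, B8=S, B8=E, B9=F
uncovered (5 of 18): B1=T, B2=T, B3=E, B4=F, B9=T

Answer: B1=T, B2=T, B3=E, B4=F, B9=T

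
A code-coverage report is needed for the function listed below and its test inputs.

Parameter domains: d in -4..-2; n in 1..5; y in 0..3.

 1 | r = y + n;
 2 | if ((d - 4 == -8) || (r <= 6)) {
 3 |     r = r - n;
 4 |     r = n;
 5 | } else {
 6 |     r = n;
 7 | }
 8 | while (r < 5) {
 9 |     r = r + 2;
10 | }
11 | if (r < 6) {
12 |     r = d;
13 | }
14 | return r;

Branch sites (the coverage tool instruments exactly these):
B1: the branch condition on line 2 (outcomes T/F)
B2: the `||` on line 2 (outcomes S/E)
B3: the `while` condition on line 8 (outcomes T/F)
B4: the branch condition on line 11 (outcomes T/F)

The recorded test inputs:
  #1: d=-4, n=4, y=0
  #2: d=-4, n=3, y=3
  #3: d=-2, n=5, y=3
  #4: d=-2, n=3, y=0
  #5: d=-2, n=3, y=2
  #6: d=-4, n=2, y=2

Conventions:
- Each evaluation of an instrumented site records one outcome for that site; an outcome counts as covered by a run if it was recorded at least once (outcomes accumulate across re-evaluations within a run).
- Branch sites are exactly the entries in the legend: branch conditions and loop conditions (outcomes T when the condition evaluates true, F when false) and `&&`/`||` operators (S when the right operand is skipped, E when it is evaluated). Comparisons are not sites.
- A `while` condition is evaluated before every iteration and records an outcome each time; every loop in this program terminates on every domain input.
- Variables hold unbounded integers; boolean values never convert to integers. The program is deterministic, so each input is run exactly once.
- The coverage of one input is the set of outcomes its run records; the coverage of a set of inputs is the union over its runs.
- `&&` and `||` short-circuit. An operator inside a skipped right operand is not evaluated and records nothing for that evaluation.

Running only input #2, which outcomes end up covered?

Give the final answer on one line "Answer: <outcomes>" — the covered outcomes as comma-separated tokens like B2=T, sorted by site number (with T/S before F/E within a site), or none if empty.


Running input #2 (d=-4, n=3, y=3), event by event:
  B2->S, B1->T, B3->T, B3->F, B4->T
collecting distinct outcomes: B1=T, B2=S, B3=T, B3=F, B4=T
Answer: B1=T, B2=S, B3=T, B3=F, B4=T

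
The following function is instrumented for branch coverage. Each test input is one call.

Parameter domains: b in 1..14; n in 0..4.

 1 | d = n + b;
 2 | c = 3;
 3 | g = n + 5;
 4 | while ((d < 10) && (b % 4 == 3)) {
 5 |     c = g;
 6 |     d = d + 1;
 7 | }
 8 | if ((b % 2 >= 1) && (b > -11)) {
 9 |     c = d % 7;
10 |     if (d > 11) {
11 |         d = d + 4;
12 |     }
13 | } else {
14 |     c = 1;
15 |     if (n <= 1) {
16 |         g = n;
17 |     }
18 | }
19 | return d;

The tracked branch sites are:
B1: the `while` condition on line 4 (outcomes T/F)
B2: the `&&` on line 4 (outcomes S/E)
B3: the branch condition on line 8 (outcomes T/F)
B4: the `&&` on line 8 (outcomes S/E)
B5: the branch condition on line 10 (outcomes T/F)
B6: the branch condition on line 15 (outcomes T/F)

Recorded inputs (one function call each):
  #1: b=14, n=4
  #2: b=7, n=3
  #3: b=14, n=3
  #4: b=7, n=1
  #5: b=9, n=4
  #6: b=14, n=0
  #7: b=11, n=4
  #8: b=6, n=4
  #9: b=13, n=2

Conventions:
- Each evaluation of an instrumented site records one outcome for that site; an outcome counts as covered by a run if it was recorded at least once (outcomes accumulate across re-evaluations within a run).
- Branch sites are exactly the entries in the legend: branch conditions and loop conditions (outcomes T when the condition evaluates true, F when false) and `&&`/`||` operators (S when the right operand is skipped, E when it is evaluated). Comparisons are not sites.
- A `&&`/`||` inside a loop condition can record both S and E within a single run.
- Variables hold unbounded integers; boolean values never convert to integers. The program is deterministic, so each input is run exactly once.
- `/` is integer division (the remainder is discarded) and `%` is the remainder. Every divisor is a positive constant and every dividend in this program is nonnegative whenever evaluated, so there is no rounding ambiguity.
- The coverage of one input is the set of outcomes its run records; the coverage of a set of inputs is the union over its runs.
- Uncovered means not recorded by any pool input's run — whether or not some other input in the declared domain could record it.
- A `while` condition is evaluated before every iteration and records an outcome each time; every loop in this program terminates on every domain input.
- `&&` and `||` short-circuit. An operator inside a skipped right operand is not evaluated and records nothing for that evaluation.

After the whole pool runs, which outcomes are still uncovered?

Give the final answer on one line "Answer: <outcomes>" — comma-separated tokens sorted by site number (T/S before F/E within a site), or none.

input #1, b=14, n=4: events B2->S, B1->F, B4->S, B3->F, B6->F; outcomes B1=F, B2=S, B3=F, B4=S, B6=F
input #2, b=7, n=3: events B2->S, B1->F, B4->E, B3->T, B5->F; outcomes B1=F, B2=S, B3=T, B4=E, B5=F
input #3, b=14, n=3: events B2->S, B1->F, B4->S, B3->F, B6->F; outcomes B1=F, B2=S, B3=F, B4=S, B6=F
input #4, b=7, n=1: events B2->E, B1->T, B2->E, B1->T, B2->S, B1->F, B4->E, B3->T, B5->F; outcomes B1=T, B1=F, B2=S, B2=E, B3=T, B4=E, B5=F
input #5, b=9, n=4: events B2->S, B1->F, B4->E, B3->T, B5->T; outcomes B1=F, B2=S, B3=T, B4=E, B5=T
input #6, b=14, n=0: events B2->S, B1->F, B4->S, B3->F, B6->T; outcomes B1=F, B2=S, B3=F, B4=S, B6=T
input #7, b=11, n=4: events B2->S, B1->F, B4->E, B3->T, B5->T; outcomes B1=F, B2=S, B3=T, B4=E, B5=T
input #8, b=6, n=4: events B2->S, B1->F, B4->S, B3->F, B6->F; outcomes B1=F, B2=S, B3=F, B4=S, B6=F
input #9, b=13, n=2: events B2->S, B1->F, B4->E, B3->T, B5->T; outcomes B1=F, B2=S, B3=T, B4=E, B5=T
union over the pool: B1=T, B1=F, B2=S, B2=E, B3=T, B3=F, B4=S, B4=E, B5=T, B5=F, B6=T, B6=F
uncovered (0 of 12): none

Answer: none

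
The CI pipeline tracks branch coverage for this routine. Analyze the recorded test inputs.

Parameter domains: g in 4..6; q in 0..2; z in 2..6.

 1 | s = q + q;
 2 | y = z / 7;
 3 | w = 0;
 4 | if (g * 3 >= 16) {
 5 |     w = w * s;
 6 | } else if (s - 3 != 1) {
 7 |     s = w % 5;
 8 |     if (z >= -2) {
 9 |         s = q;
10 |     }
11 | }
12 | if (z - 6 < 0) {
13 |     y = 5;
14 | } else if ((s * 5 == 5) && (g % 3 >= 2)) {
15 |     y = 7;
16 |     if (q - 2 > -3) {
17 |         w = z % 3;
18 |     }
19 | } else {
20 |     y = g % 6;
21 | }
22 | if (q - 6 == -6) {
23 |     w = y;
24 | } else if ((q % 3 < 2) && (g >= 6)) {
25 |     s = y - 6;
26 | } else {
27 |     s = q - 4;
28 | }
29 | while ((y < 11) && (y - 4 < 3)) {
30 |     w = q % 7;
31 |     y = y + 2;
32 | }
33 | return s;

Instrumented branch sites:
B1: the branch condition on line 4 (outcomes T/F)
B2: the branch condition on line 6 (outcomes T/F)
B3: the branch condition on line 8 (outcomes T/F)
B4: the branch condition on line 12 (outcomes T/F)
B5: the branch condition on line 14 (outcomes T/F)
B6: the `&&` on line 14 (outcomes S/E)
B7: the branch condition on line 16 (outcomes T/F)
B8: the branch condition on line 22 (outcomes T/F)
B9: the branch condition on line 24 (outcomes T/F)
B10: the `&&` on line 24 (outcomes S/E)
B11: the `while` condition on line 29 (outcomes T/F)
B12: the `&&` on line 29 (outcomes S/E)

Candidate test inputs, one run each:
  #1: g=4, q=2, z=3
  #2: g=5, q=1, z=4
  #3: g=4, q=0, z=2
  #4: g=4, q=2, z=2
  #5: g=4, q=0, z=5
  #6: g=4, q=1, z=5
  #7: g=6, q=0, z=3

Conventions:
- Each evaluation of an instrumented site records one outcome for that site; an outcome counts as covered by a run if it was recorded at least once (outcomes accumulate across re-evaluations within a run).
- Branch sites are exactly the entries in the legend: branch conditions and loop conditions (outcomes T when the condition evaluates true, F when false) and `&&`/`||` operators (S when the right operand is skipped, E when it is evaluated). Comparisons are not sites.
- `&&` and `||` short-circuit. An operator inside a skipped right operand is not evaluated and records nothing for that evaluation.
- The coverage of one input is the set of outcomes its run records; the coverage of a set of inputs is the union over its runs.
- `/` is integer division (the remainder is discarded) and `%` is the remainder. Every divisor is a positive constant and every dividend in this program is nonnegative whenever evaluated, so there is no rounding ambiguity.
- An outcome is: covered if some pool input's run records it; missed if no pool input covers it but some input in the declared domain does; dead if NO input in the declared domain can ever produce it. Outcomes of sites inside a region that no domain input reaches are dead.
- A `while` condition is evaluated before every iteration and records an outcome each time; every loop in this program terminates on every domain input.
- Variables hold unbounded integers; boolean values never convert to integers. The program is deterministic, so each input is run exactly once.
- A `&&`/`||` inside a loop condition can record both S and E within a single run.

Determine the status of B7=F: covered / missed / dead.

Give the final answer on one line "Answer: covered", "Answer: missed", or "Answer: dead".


no pool input records B7=F
checking all 45 inputs in the declared domain: B7=F is never recorded -> dead
Answer: dead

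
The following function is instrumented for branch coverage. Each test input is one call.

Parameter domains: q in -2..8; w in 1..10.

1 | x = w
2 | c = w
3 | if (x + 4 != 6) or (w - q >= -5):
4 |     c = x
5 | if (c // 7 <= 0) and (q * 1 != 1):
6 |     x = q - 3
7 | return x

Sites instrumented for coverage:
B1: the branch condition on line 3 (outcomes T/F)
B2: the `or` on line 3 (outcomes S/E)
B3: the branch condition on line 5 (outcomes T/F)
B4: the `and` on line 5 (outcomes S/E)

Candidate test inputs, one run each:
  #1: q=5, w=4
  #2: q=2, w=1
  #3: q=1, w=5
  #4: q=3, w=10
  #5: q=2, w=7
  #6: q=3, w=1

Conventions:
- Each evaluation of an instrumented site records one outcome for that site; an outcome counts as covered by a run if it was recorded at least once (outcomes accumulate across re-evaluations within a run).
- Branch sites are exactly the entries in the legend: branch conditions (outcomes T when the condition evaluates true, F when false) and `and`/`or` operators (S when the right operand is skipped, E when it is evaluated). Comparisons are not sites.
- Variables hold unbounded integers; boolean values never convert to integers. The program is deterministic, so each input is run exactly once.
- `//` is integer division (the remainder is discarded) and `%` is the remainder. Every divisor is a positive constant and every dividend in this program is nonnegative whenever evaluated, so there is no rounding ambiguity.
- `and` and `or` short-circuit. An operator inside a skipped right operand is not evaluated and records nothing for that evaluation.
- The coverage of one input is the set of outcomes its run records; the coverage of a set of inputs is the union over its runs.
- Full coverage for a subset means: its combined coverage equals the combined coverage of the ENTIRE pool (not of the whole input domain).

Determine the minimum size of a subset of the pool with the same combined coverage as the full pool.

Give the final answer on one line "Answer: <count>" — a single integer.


#1 (q=5, w=4) -> covered: B1=T, B2=S, B3=T, B4=E
#2 (q=2, w=1) -> covered: B1=T, B2=S, B3=T, B4=E
#3 (q=1, w=5) -> covered: B1=T, B2=S, B3=F, B4=E
#4 (q=3, w=10) -> covered: B1=T, B2=S, B3=F, B4=S
#5 (q=2, w=7) -> covered: B1=T, B2=S, B3=F, B4=S
#6 (q=3, w=1) -> covered: B1=T, B2=S, B3=T, B4=E
union over all inputs: B1=T, B2=S, B3=T, B3=F, B4=S, B4=E (6 outcomes)
every size-1 subset falls short of the 6 outcomes (best: 4/6)
at size 2, {1, 4} reaches all 6 outcomes; every lexicographically earlier size-2 subset fails
Answer: 2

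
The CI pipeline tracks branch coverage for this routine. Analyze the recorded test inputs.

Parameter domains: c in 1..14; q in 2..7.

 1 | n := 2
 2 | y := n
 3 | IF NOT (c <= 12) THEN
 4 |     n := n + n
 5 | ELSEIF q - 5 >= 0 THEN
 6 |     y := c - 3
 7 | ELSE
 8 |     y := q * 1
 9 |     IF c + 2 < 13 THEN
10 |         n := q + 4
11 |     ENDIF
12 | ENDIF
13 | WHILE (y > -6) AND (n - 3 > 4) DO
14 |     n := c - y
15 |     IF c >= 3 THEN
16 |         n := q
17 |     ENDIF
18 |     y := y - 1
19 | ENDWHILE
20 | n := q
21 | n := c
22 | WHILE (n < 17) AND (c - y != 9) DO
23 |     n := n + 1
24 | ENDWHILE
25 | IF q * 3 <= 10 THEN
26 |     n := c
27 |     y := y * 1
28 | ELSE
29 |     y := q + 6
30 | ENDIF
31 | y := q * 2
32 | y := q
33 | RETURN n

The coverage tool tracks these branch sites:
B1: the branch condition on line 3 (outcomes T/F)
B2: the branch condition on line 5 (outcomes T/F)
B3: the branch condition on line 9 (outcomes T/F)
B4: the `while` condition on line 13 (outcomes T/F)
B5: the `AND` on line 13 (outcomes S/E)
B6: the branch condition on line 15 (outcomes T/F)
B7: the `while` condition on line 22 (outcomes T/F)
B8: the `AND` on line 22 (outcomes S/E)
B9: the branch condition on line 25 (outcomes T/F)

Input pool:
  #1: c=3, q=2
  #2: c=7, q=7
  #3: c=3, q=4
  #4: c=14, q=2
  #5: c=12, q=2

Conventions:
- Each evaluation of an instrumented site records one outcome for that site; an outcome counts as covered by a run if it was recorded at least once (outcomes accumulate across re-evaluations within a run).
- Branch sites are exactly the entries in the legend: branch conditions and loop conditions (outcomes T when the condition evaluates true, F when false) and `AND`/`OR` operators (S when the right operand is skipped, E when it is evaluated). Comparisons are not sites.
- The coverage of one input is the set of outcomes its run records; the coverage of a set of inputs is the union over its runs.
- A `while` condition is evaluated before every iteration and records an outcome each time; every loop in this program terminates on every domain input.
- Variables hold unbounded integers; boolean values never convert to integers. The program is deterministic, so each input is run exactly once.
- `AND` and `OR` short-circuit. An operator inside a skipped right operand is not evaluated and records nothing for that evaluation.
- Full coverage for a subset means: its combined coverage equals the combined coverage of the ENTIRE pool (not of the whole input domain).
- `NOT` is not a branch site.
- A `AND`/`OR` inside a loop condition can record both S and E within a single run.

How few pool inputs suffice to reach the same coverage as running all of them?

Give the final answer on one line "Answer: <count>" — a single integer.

#1 (c=3, q=2) -> covered: B1=F, B2=F, B3=T, B4=F, B5=E, B7=T, B7=F, B8=S, B8=E, B9=T
#2 (c=7, q=7) -> covered: B1=F, B2=T, B4=F, B5=E, B7=T, B7=F, B8=S, B8=E, B9=F
#3 (c=3, q=4) -> covered: B1=F, B2=F, B3=T, B4=T, B4=F, B5=E, B6=T, B7=T, B7=F, B8=S, B8=E, B9=F
#4 (c=14, q=2) -> covered: B1=T, B4=F, B5=E, B7=T, B7=F, B8=S, B8=E, B9=T
#5 (c=12, q=2) -> covered: B1=F, B2=F, B3=F, B4=F, B5=E, B7=T, B7=F, B8=S, B8=E, B9=T
union over all inputs: B1=T, B1=F, B2=T, B2=F, B3=T, B3=F, B4=T, B4=F, B5=E, B6=T, B7=T, B7=F, B8=S, B8=E, B9=T, B9=F (16 outcomes)
checked all size-1 subsets: none covers 16 outcomes (max 12/16)
checked all size-2 subsets: none covers 16 outcomes (max 14/16)
checked all size-3 subsets: none covers 16 outcomes (max 15/16)
at size 4, {2, 3, 4, 5} reaches all 16 outcomes; every lexicographically earlier size-4 subset fails

Answer: 4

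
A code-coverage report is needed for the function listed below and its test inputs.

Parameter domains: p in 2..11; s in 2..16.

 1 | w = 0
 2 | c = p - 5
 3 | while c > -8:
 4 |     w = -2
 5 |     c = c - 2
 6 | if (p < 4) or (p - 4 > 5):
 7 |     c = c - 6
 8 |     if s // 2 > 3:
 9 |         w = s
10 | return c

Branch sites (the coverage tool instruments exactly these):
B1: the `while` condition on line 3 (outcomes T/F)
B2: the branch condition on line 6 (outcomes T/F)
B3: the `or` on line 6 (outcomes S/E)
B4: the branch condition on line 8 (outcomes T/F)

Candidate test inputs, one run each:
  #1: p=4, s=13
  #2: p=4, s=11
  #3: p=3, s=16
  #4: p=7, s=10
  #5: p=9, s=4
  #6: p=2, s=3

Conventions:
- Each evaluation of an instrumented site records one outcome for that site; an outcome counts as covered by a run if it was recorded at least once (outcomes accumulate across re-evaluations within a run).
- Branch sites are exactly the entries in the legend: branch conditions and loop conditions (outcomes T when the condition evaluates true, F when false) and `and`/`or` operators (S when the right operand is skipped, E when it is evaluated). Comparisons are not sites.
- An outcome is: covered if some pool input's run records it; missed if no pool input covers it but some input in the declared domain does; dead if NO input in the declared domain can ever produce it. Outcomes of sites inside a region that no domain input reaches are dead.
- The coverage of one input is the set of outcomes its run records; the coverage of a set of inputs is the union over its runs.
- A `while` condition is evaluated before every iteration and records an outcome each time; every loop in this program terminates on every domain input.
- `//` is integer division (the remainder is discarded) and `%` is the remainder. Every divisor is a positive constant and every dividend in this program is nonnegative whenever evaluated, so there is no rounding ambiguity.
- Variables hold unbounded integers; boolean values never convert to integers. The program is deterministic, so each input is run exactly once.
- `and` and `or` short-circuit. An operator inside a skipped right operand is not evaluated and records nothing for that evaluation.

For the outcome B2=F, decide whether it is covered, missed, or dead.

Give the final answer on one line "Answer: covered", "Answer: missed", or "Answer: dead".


B2=F is recorded by pool input(s) 1, 2, 4, 5 -> covered
Answer: covered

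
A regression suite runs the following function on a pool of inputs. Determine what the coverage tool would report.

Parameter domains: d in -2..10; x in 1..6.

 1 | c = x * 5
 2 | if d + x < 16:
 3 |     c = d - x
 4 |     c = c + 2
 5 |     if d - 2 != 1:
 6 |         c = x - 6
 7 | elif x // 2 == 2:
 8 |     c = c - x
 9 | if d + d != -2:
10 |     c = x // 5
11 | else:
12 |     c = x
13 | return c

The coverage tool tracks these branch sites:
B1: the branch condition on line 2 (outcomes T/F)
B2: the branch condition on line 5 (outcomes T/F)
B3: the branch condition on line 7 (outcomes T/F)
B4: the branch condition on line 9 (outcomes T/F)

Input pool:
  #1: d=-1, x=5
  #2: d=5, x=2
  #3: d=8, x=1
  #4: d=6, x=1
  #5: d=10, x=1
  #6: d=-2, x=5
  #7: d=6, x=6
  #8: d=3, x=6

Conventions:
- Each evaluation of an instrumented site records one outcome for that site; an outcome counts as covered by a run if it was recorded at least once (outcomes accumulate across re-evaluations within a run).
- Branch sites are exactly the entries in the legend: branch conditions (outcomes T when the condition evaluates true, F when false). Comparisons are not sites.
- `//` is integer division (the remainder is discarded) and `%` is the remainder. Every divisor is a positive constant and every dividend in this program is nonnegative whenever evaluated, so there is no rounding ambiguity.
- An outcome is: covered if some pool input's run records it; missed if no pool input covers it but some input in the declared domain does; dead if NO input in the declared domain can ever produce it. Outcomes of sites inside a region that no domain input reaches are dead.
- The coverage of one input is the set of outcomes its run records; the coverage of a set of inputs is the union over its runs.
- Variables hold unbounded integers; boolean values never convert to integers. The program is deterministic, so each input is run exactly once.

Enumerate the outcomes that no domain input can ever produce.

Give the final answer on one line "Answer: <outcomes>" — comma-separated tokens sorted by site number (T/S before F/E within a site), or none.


exhaustive pass over the 78-input domain:
  B3=T: no domain input ever produces it -> dead
  reachable outcomes have witnesses, e.g. B1=T (e.g. d=-2, x=1), B1=F (e.g. d=10, x=6), B2=T (e.g. d=-2, x=1), B2=F (e.g. d=3, x=1)
Answer: B3=T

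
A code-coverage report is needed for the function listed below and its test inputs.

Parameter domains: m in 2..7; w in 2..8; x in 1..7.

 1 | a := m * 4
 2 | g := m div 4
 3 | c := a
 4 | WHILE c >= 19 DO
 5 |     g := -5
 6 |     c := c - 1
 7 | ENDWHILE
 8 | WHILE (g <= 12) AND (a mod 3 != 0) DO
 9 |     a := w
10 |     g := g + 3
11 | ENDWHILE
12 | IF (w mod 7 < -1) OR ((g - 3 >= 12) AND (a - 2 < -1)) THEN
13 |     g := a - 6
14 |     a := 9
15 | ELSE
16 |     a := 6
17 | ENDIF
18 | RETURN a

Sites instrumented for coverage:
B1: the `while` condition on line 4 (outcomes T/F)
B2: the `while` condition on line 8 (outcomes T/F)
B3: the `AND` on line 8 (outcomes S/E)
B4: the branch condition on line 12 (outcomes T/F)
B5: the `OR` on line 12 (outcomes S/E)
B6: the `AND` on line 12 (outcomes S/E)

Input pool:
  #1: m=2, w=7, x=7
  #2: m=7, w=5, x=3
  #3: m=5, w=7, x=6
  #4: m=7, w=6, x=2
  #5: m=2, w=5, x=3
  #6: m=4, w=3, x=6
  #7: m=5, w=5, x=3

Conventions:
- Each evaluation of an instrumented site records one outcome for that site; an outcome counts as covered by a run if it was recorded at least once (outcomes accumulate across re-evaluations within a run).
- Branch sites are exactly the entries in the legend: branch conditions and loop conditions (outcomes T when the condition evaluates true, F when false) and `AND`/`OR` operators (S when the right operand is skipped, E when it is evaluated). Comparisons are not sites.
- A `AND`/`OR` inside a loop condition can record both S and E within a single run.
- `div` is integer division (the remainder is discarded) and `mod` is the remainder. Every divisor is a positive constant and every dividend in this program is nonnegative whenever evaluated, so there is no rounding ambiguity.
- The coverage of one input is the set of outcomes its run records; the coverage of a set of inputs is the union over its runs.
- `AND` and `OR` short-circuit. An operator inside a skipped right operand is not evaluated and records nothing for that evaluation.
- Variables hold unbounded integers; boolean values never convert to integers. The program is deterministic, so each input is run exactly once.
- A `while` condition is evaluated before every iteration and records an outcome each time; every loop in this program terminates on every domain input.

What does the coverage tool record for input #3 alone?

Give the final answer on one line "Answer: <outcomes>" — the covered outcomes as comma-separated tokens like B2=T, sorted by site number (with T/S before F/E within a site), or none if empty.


Simulating input #3 (m=5, w=7, x=6) step by step:
  B1->T, B1->T, B1->F, B3->E, B2->T, B3->E, B2->T, B3->E, B2->T, B3->E
  B2->T, B3->E, B2->T, B3->E, B2->T, B3->S, B2->F, B5->E, B6->S, B4->F
as a set, this run covers: B1=T, B1=F, B2=T, B2=F, B3=S, B3=E, B4=F, B5=E, B6=S
Answer: B1=T, B1=F, B2=T, B2=F, B3=S, B3=E, B4=F, B5=E, B6=S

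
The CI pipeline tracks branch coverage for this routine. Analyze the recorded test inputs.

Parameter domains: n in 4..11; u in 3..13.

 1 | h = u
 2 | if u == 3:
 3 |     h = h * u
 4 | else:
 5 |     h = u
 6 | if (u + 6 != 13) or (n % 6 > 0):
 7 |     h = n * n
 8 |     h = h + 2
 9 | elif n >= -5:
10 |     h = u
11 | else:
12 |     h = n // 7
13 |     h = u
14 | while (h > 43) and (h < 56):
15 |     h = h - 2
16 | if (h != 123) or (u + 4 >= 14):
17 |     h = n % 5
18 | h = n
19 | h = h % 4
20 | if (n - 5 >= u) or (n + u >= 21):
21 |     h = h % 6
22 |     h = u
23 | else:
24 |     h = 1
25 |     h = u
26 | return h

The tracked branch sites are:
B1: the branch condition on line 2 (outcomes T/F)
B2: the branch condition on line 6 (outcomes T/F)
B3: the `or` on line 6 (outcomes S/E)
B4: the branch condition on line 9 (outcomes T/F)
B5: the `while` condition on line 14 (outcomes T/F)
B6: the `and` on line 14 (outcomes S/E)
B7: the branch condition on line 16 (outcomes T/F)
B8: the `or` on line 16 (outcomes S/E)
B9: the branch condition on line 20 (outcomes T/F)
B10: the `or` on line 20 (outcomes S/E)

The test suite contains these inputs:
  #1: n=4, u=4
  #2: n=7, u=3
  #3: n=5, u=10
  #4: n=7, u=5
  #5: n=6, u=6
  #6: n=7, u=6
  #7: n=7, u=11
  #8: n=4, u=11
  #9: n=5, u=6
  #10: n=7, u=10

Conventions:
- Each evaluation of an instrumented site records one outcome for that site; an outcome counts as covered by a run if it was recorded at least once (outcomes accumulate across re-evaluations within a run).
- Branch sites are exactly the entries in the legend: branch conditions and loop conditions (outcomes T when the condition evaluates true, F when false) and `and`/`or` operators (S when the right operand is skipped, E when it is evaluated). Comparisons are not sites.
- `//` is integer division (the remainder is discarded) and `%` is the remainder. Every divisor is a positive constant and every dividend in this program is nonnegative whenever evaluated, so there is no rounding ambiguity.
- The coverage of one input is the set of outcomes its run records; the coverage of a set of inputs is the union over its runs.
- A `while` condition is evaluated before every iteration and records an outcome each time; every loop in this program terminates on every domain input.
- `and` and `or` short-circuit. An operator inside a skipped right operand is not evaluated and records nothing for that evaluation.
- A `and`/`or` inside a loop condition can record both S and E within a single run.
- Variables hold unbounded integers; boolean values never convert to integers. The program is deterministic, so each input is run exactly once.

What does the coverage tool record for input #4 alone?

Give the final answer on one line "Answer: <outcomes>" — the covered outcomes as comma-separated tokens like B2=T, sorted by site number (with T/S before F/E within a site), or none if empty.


Tracing the run of input #4 (n=7, u=5):
  B1->F, B3->S, B2->T, B6->E, B5->T, B6->E, B5->T, B6->E, B5->T, B6->E
  B5->T, B6->S, B5->F, B8->S, B7->T, B10->E, B9->F
collecting distinct outcomes: B1=F, B2=T, B3=S, B5=T, B5=F, B6=S, B6=E, B7=T, B8=S, B9=F, B10=E
Answer: B1=F, B2=T, B3=S, B5=T, B5=F, B6=S, B6=E, B7=T, B8=S, B9=F, B10=E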